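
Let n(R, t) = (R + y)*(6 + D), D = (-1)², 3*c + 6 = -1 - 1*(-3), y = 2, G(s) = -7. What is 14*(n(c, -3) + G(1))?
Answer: -98/3 ≈ -32.667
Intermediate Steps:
c = -4/3 (c = -2 + (-1 - 1*(-3))/3 = -2 + (-1 + 3)/3 = -2 + (⅓)*2 = -2 + ⅔ = -4/3 ≈ -1.3333)
D = 1
n(R, t) = 14 + 7*R (n(R, t) = (R + 2)*(6 + 1) = (2 + R)*7 = 14 + 7*R)
14*(n(c, -3) + G(1)) = 14*((14 + 7*(-4/3)) - 7) = 14*((14 - 28/3) - 7) = 14*(14/3 - 7) = 14*(-7/3) = -98/3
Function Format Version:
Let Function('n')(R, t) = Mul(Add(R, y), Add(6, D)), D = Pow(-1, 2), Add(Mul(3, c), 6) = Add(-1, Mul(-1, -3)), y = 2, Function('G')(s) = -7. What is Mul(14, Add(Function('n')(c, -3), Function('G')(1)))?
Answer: Rational(-98, 3) ≈ -32.667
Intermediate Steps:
c = Rational(-4, 3) (c = Add(-2, Mul(Rational(1, 3), Add(-1, Mul(-1, -3)))) = Add(-2, Mul(Rational(1, 3), Add(-1, 3))) = Add(-2, Mul(Rational(1, 3), 2)) = Add(-2, Rational(2, 3)) = Rational(-4, 3) ≈ -1.3333)
D = 1
Function('n')(R, t) = Add(14, Mul(7, R)) (Function('n')(R, t) = Mul(Add(R, 2), Add(6, 1)) = Mul(Add(2, R), 7) = Add(14, Mul(7, R)))
Mul(14, Add(Function('n')(c, -3), Function('G')(1))) = Mul(14, Add(Add(14, Mul(7, Rational(-4, 3))), -7)) = Mul(14, Add(Add(14, Rational(-28, 3)), -7)) = Mul(14, Add(Rational(14, 3), -7)) = Mul(14, Rational(-7, 3)) = Rational(-98, 3)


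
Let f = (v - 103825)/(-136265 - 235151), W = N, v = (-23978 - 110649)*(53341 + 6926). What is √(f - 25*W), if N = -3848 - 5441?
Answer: √2190559333771559/92854 ≈ 504.05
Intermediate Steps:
v = -8113565409 (v = -134627*60267 = -8113565409)
N = -9289
W = -9289
f = 4056834617/185708 (f = (-8113565409 - 103825)/(-136265 - 235151) = -8113669234/(-371416) = -8113669234*(-1/371416) = 4056834617/185708 ≈ 21845.)
√(f - 25*W) = √(4056834617/185708 - 25*(-9289)) = √(4056834617/185708 + 232225) = √(47182874917/185708) = √2190559333771559/92854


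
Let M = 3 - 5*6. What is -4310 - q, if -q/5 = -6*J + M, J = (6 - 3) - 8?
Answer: -4295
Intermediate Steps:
M = -27 (M = 3 - 30 = -27)
J = -5 (J = 3 - 8 = -5)
q = -15 (q = -5*(-6*(-5) - 27) = -5*(30 - 27) = -5*3 = -15)
-4310 - q = -4310 - 1*(-15) = -4310 + 15 = -4295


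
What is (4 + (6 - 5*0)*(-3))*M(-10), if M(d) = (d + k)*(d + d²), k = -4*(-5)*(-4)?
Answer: 113400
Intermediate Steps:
k = -80 (k = 20*(-4) = -80)
M(d) = (-80 + d)*(d + d²) (M(d) = (d - 80)*(d + d²) = (-80 + d)*(d + d²))
(4 + (6 - 5*0)*(-3))*M(-10) = (4 + (6 - 5*0)*(-3))*(-10*(-80 + (-10)² - 79*(-10))) = (4 + (6 + 0)*(-3))*(-10*(-80 + 100 + 790)) = (4 + 6*(-3))*(-10*810) = (4 - 18)*(-8100) = -14*(-8100) = 113400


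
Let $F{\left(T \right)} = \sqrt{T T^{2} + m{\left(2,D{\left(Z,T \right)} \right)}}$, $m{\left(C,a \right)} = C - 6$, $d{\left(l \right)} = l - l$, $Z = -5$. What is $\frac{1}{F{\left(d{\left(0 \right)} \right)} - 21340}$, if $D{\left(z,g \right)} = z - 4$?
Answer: $- \frac{5335}{113848901} - \frac{i}{227697802} \approx -4.686 \cdot 10^{-5} - 4.3918 \cdot 10^{-9} i$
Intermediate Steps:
$d{\left(l \right)} = 0$
$D{\left(z,g \right)} = -4 + z$
$m{\left(C,a \right)} = -6 + C$ ($m{\left(C,a \right)} = C - 6 = -6 + C$)
$F{\left(T \right)} = \sqrt{-4 + T^{3}}$ ($F{\left(T \right)} = \sqrt{T T^{2} + \left(-6 + 2\right)} = \sqrt{T^{3} - 4} = \sqrt{-4 + T^{3}}$)
$\frac{1}{F{\left(d{\left(0 \right)} \right)} - 21340} = \frac{1}{\sqrt{-4 + 0^{3}} - 21340} = \frac{1}{\sqrt{-4 + 0} - 21340} = \frac{1}{\sqrt{-4} - 21340} = \frac{1}{2 i - 21340} = \frac{1}{-21340 + 2 i} = \frac{-21340 - 2 i}{455395604}$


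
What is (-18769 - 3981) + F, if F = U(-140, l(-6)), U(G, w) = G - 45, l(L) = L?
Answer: -22935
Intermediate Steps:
U(G, w) = -45 + G
F = -185 (F = -45 - 140 = -185)
(-18769 - 3981) + F = (-18769 - 3981) - 185 = -22750 - 185 = -22935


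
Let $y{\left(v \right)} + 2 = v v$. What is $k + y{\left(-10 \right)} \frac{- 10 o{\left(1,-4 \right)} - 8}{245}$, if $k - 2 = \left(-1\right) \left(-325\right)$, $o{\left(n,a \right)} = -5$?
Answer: $\frac{1719}{5} \approx 343.8$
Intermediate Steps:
$k = 327$ ($k = 2 - -325 = 2 + 325 = 327$)
$y{\left(v \right)} = -2 + v^{2}$ ($y{\left(v \right)} = -2 + v v = -2 + v^{2}$)
$k + y{\left(-10 \right)} \frac{- 10 o{\left(1,-4 \right)} - 8}{245} = 327 + \left(-2 + \left(-10\right)^{2}\right) \frac{\left(-10\right) \left(-5\right) - 8}{245} = 327 + \left(-2 + 100\right) \left(50 - 8\right) \frac{1}{245} = 327 + 98 \cdot 42 \cdot \frac{1}{245} = 327 + 98 \cdot \frac{6}{35} = 327 + \frac{84}{5} = \frac{1719}{5}$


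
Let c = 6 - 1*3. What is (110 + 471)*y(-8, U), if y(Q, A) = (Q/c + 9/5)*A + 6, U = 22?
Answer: -113876/15 ≈ -7591.7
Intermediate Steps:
c = 3 (c = 6 - 3 = 3)
y(Q, A) = 6 + A*(9/5 + Q/3) (y(Q, A) = (Q/3 + 9/5)*A + 6 = (9/5 + Q/3)*A + 6 = A*(9/5 + Q/3) + 6 = 6 + A*(9/5 + Q/3))
(110 + 471)*y(-8, U) = (110 + 471)*(6 + (9/5)*22 + (⅓)*22*(-8)) = 581*(6 + 198/5 - 176/3) = 581*(-196/15) = -113876/15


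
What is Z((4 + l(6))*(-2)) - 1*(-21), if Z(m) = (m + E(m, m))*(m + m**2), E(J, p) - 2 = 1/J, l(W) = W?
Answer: -6838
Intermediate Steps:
E(J, p) = 2 + 1/J
Z(m) = (m + m**2)*(2 + m + 1/m) (Z(m) = (m + (2 + 1/m))*(m + m**2) = (2 + m + 1/m)*(m + m**2) = (m + m**2)*(2 + m + 1/m))
Z((4 + l(6))*(-2)) - 1*(-21) = (1 + ((4 + 6)*(-2))**3 + 3*((4 + 6)*(-2)) + 3*((4 + 6)*(-2))**2) - 1*(-21) = (1 + (10*(-2))**3 + 3*(10*(-2)) + 3*(10*(-2))**2) + 21 = (1 + (-20)**3 + 3*(-20) + 3*(-20)**2) + 21 = (1 - 8000 - 60 + 3*400) + 21 = (1 - 8000 - 60 + 1200) + 21 = -6859 + 21 = -6838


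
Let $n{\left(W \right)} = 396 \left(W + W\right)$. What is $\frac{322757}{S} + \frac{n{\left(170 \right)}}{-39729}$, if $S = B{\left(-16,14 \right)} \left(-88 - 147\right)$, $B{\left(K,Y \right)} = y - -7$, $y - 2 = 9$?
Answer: $- \frac{262594903}{3295170} \approx -79.691$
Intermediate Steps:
$y = 11$ ($y = 2 + 9 = 11$)
$n{\left(W \right)} = 792 W$ ($n{\left(W \right)} = 396 \cdot 2 W = 792 W$)
$B{\left(K,Y \right)} = 18$ ($B{\left(K,Y \right)} = 11 - -7 = 11 + 7 = 18$)
$S = -4230$ ($S = 18 \left(-88 - 147\right) = 18 \left(-235\right) = -4230$)
$\frac{322757}{S} + \frac{n{\left(170 \right)}}{-39729} = \frac{322757}{-4230} + \frac{792 \cdot 170}{-39729} = 322757 \left(- \frac{1}{4230}\right) + 134640 \left(- \frac{1}{39729}\right) = - \frac{322757}{4230} - \frac{2640}{779} = - \frac{262594903}{3295170}$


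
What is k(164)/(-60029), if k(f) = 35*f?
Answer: -5740/60029 ≈ -0.095620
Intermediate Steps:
k(164)/(-60029) = (35*164)/(-60029) = 5740*(-1/60029) = -5740/60029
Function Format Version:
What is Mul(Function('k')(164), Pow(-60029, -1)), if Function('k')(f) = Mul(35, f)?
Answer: Rational(-5740, 60029) ≈ -0.095620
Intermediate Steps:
Mul(Function('k')(164), Pow(-60029, -1)) = Mul(Mul(35, 164), Pow(-60029, -1)) = Mul(5740, Rational(-1, 60029)) = Rational(-5740, 60029)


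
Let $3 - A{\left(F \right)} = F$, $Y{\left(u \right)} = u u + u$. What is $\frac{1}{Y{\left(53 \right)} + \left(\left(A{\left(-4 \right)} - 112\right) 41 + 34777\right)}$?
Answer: $\frac{1}{33334} \approx 2.9999 \cdot 10^{-5}$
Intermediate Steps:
$Y{\left(u \right)} = u + u^{2}$ ($Y{\left(u \right)} = u^{2} + u = u + u^{2}$)
$A{\left(F \right)} = 3 - F$
$\frac{1}{Y{\left(53 \right)} + \left(\left(A{\left(-4 \right)} - 112\right) 41 + 34777\right)} = \frac{1}{53 \left(1 + 53\right) + \left(\left(\left(3 - -4\right) - 112\right) 41 + 34777\right)} = \frac{1}{53 \cdot 54 + \left(\left(\left(3 + 4\right) - 112\right) 41 + 34777\right)} = \frac{1}{2862 + \left(\left(7 - 112\right) 41 + 34777\right)} = \frac{1}{2862 + \left(\left(-105\right) 41 + 34777\right)} = \frac{1}{2862 + \left(-4305 + 34777\right)} = \frac{1}{2862 + 30472} = \frac{1}{33334}$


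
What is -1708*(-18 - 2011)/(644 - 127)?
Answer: 3465532/517 ≈ 6703.2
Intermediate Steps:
-1708*(-18 - 2011)/(644 - 127) = -1708/(517/(-2029)) = -1708/(517*(-1/2029)) = -1708/(-517/2029) = -1708*(-2029/517) = 3465532/517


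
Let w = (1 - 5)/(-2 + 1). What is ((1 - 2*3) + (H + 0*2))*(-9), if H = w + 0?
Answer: 9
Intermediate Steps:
w = 4 (w = -4/(-1) = -4*(-1) = 4)
H = 4 (H = 4 + 0 = 4)
((1 - 2*3) + (H + 0*2))*(-9) = ((1 - 2*3) + (4 + 0*2))*(-9) = ((1 - 6) + (4 + 0))*(-9) = (-5 + 4)*(-9) = -1*(-9) = 9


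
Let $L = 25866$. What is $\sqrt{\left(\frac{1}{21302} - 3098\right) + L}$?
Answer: $\frac{11 \sqrt{85384742694}}{21302} \approx 150.89$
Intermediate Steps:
$\sqrt{\left(\frac{1}{21302} - 3098\right) + L} = \sqrt{\left(\frac{1}{21302} - 3098\right) + 25866} = \sqrt{- \frac{65993595}{21302} + 25866} = \sqrt{\frac{485003937}{21302}} = \frac{11 \sqrt{85384742694}}{21302}$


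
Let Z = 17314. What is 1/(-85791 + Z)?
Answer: -1/68477 ≈ -1.4603e-5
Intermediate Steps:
1/(-85791 + Z) = 1/(-85791 + 17314) = 1/(-68477) = -1/68477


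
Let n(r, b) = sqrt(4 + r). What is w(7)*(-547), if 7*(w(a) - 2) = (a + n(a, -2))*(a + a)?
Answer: -8752 - 1094*sqrt(11) ≈ -12380.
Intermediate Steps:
w(a) = 2 + 2*a*(a + sqrt(4 + a))/7 (w(a) = 2 + ((a + sqrt(4 + a))*(a + a))/7 = 2 + ((a + sqrt(4 + a))*(2*a))/7 = 2 + (2*a*(a + sqrt(4 + a)))/7 = 2 + 2*a*(a + sqrt(4 + a))/7)
w(7)*(-547) = (2 + (2/7)*7**2 + (2/7)*7*sqrt(4 + 7))*(-547) = (2 + (2/7)*49 + (2/7)*7*sqrt(11))*(-547) = (2 + 14 + 2*sqrt(11))*(-547) = (16 + 2*sqrt(11))*(-547) = -8752 - 1094*sqrt(11)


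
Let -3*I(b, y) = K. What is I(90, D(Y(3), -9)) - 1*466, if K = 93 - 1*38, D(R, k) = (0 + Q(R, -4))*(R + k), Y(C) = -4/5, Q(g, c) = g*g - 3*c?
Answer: -1453/3 ≈ -484.33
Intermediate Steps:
Q(g, c) = g² - 3*c
Y(C) = -⅘ (Y(C) = -4*⅕ = -⅘)
D(R, k) = (12 + R²)*(R + k) (D(R, k) = (0 + (R² - 3*(-4)))*(R + k) = (0 + (R² + 12))*(R + k) = (0 + (12 + R²))*(R + k) = (12 + R²)*(R + k))
K = 55 (K = 93 - 38 = 55)
I(b, y) = -55/3 (I(b, y) = -⅓*55 = -55/3)
I(90, D(Y(3), -9)) - 1*466 = -55/3 - 1*466 = -55/3 - 466 = -1453/3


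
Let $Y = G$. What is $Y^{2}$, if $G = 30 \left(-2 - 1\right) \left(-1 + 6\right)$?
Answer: $202500$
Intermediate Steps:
$G = -450$ ($G = 30 \left(\left(-3\right) 5\right) = 30 \left(-15\right) = -450$)
$Y = -450$
$Y^{2} = \left(-450\right)^{2} = 202500$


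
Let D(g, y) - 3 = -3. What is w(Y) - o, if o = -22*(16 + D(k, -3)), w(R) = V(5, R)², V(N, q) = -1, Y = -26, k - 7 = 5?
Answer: 353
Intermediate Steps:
k = 12 (k = 7 + 5 = 12)
D(g, y) = 0 (D(g, y) = 3 - 3 = 0)
w(R) = 1 (w(R) = (-1)² = 1)
o = -352 (o = -22*(16 + 0) = -22*16 = -352)
w(Y) - o = 1 - 1*(-352) = 1 + 352 = 353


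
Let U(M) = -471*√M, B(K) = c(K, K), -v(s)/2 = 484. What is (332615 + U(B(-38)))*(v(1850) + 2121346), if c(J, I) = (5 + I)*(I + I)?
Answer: 705269528470 - 1997396076*√627 ≈ 6.5526e+11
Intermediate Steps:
c(J, I) = 2*I*(5 + I) (c(J, I) = (5 + I)*(2*I) = 2*I*(5 + I))
v(s) = -968 (v(s) = -2*484 = -968)
B(K) = 2*K*(5 + K)
(332615 + U(B(-38)))*(v(1850) + 2121346) = (332615 - 471*2*√627)*(-968 + 2121346) = (332615 - 471*2*√627)*2120378 = (332615 - 942*√627)*2120378 = 705269528470 - 1997396076*√627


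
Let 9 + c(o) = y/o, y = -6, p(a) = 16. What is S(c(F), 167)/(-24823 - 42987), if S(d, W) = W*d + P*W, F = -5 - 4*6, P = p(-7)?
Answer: -34903/1966490 ≈ -0.017749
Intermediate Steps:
P = 16
F = -29 (F = -5 - 24 = -29)
c(o) = -9 - 6/o
S(d, W) = 16*W + W*d (S(d, W) = W*d + 16*W = 16*W + W*d)
S(c(F), 167)/(-24823 - 42987) = (167*(16 + (-9 - 6/(-29))))/(-24823 - 42987) = (167*(16 + (-9 - 6*(-1/29))))/(-67810) = (167*(16 + (-9 + 6/29)))*(-1/67810) = (167*(16 - 255/29))*(-1/67810) = (167*(209/29))*(-1/67810) = (34903/29)*(-1/67810) = -34903/1966490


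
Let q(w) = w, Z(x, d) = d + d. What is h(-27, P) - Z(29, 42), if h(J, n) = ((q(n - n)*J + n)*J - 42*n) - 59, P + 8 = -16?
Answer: 1513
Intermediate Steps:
P = -24 (P = -8 - 16 = -24)
Z(x, d) = 2*d
h(J, n) = -59 - 42*n + J*n (h(J, n) = (((n - n)*J + n)*J - 42*n) - 59 = ((0*J + n)*J - 42*n) - 59 = ((0 + n)*J - 42*n) - 59 = (n*J - 42*n) - 59 = (J*n - 42*n) - 59 = (-42*n + J*n) - 59 = -59 - 42*n + J*n)
h(-27, P) - Z(29, 42) = (-59 - 42*(-24) - 27*(-24)) - 2*42 = (-59 + 1008 + 648) - 1*84 = 1597 - 84 = 1513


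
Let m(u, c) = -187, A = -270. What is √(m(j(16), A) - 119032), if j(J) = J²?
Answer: I*√119219 ≈ 345.28*I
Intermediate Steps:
√(m(j(16), A) - 119032) = √(-187 - 119032) = √(-119219) = I*√119219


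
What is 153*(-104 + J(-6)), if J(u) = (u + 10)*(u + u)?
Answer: -23256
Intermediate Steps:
J(u) = 2*u*(10 + u) (J(u) = (10 + u)*(2*u) = 2*u*(10 + u))
153*(-104 + J(-6)) = 153*(-104 + 2*(-6)*(10 - 6)) = 153*(-104 + 2*(-6)*4) = 153*(-104 - 48) = 153*(-152) = -23256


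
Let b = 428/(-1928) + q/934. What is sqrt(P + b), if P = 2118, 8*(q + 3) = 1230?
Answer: sqrt(429241160905610)/450188 ≈ 46.021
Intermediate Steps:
q = 603/4 (q = -3 + (1/8)*1230 = -3 + 615/4 = 603/4 ≈ 150.75)
b = -54553/900376 (b = 428/(-1928) + (603/4)/934 = 428*(-1/1928) + (603/4)*(1/934) = -107/482 + 603/3736 = -54553/900376 ≈ -0.060589)
sqrt(P + b) = sqrt(2118 - 54553/900376) = sqrt(1906941815/900376) = sqrt(429241160905610)/450188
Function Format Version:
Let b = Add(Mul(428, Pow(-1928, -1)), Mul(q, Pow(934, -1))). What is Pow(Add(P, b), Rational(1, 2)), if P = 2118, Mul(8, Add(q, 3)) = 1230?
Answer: Mul(Rational(1, 450188), Pow(429241160905610, Rational(1, 2))) ≈ 46.021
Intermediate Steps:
q = Rational(603, 4) (q = Add(-3, Mul(Rational(1, 8), 1230)) = Add(-3, Rational(615, 4)) = Rational(603, 4) ≈ 150.75)
b = Rational(-54553, 900376) (b = Add(Mul(428, Pow(-1928, -1)), Mul(Rational(603, 4), Pow(934, -1))) = Add(Mul(428, Rational(-1, 1928)), Mul(Rational(603, 4), Rational(1, 934))) = Add(Rational(-107, 482), Rational(603, 3736)) = Rational(-54553, 900376) ≈ -0.060589)
Pow(Add(P, b), Rational(1, 2)) = Pow(Add(2118, Rational(-54553, 900376)), Rational(1, 2)) = Pow(Rational(1906941815, 900376), Rational(1, 2)) = Mul(Rational(1, 450188), Pow(429241160905610, Rational(1, 2)))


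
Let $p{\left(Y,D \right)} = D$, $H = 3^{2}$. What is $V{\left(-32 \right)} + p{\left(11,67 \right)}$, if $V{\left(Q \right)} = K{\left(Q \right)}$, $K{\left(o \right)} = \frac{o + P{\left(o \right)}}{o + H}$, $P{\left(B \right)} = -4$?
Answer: $\frac{1577}{23} \approx 68.565$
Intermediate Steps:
$H = 9$
$K{\left(o \right)} = \frac{-4 + o}{9 + o}$ ($K{\left(o \right)} = \frac{o - 4}{o + 9} = \frac{-4 + o}{9 + o}$)
$V{\left(Q \right)} = \frac{-4 + Q}{9 + Q}$
$V{\left(-32 \right)} + p{\left(11,67 \right)} = \frac{-4 - 32}{9 - 32} + 67 = \frac{1}{-23} \left(-36\right) + 67 = \left(- \frac{1}{23}\right) \left(-36\right) + 67 = \frac{36}{23} + 67 = \frac{1577}{23}$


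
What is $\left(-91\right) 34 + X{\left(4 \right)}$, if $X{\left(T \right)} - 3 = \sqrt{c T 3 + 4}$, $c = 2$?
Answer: $-3091 + 2 \sqrt{7} \approx -3085.7$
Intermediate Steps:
$X{\left(T \right)} = 3 + \sqrt{4 + 6 T}$ ($X{\left(T \right)} = 3 + \sqrt{2 T 3 + 4} = 3 + \sqrt{2 \cdot 3 T + 4} = 3 + \sqrt{6 T + 4} = 3 + \sqrt{4 + 6 T}$)
$\left(-91\right) 34 + X{\left(4 \right)} = \left(-91\right) 34 + \left(3 + \sqrt{4 + 6 \cdot 4}\right) = -3094 + \left(3 + \sqrt{4 + 24}\right) = -3094 + \left(3 + \sqrt{28}\right) = -3094 + \left(3 + 2 \sqrt{7}\right) = -3091 + 2 \sqrt{7}$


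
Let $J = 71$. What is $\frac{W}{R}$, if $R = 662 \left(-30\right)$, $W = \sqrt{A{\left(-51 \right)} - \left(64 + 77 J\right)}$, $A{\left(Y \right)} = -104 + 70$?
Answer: $- \frac{i \sqrt{5565}}{19860} \approx - 0.0037562 i$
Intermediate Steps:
$A{\left(Y \right)} = -34$
$W = i \sqrt{5565}$ ($W = \sqrt{-34 - 5531} = \sqrt{-5565} = i \sqrt{5565} \approx 74.599 i$)
$R = -19860$
$\frac{W}{R} = \frac{i \sqrt{5565}}{-19860} = i \sqrt{5565} \left(- \frac{1}{19860}\right) = - \frac{i \sqrt{5565}}{19860}$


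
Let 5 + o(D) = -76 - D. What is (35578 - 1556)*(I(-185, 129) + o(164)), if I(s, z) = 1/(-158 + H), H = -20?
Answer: -741866721/89 ≈ -8.3356e+6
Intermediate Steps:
I(s, z) = -1/178 (I(s, z) = 1/(-158 - 20) = 1/(-178) = -1/178)
o(D) = -81 - D (o(D) = -5 + (-76 - D) = -81 - D)
(35578 - 1556)*(I(-185, 129) + o(164)) = (35578 - 1556)*(-1/178 + (-81 - 1*164)) = 34022*(-1/178 + (-81 - 164)) = 34022*(-1/178 - 245) = 34022*(-43611/178) = -741866721/89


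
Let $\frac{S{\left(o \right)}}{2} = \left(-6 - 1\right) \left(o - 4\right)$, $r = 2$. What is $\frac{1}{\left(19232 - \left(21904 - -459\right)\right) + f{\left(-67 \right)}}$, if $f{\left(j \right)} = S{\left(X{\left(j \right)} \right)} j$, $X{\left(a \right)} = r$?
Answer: $- \frac{1}{5007} \approx -0.00019972$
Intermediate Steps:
$X{\left(a \right)} = 2$
$S{\left(o \right)} = 56 - 14 o$ ($S{\left(o \right)} = 2 \left(-6 - 1\right) \left(o - 4\right) = 2 \left(- 7 \left(-4 + o\right)\right) = 2 \left(28 - 7 o\right) = 56 - 14 o$)
$f{\left(j \right)} = 28 j$ ($f{\left(j \right)} = \left(56 - 28\right) j = 28 j$)
$\frac{1}{\left(19232 - \left(21904 - -459\right)\right) + f{\left(-67 \right)}} = \frac{1}{\left(19232 - \left(21904 - -459\right)\right) + 28 \left(-67\right)} = \frac{1}{\left(19232 - \left(21904 + 459\right)\right) - 1876} = \frac{1}{\left(19232 - 22363\right) - 1876} = \frac{1}{-3131 - 1876} = \frac{1}{-5007} = - \frac{1}{5007}$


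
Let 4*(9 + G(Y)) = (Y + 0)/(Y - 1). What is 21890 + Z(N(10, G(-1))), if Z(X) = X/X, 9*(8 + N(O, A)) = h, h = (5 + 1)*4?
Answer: 21891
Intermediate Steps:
G(Y) = -9 + Y/(4*(-1 + Y)) (G(Y) = -9 + ((Y + 0)/(Y - 1))/4 = -9 + (Y/(-1 + Y))/4 = -9 + Y/(4*(-1 + Y)))
h = 24 (h = 6*4 = 24)
N(O, A) = -16/3 (N(O, A) = -8 + (⅑)*24 = -8 + 8/3 = -16/3)
Z(X) = 1
21890 + Z(N(10, G(-1))) = 21890 + 1 = 21891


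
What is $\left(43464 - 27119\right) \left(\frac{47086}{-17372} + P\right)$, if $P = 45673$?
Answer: $\frac{6483932946575}{8686} \approx 7.4648 \cdot 10^{8}$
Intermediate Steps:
$\left(43464 - 27119\right) \left(\frac{47086}{-17372} + P\right) = \left(43464 - 27119\right) \left(\frac{47086}{-17372} + 45673\right) = 16345 \left(47086 \left(- \frac{1}{17372}\right) + 45673\right) = 16345 \left(- \frac{23543}{8686} + 45673\right) = 16345 \cdot \frac{396692135}{8686} = \frac{6483932946575}{8686}$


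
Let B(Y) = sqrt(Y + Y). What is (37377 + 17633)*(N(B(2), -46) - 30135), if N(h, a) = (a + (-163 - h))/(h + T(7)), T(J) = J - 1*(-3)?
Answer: -9952161655/6 ≈ -1.6587e+9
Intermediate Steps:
B(Y) = sqrt(2)*sqrt(Y) (B(Y) = sqrt(2*Y) = sqrt(2)*sqrt(Y))
T(J) = 3 + J (T(J) = J + 3 = 3 + J)
N(h, a) = (-163 + a - h)/(10 + h) (N(h, a) = (a + (-163 - h))/(h + (3 + 7)) = (-163 + a - h)/(h + 10) = (-163 + a - h)/(10 + h))
(37377 + 17633)*(N(B(2), -46) - 30135) = (37377 + 17633)*((-163 - 46 - sqrt(2)*sqrt(2))/(10 + sqrt(2)*sqrt(2)) - 30135) = 55010*((-163 - 46 - 1*2)/(10 + 2) - 30135) = 55010*((-163 - 46 - 2)/12 - 30135) = 55010*((1/12)*(-211) - 30135) = 55010*(-211/12 - 30135) = 55010*(-361831/12) = -9952161655/6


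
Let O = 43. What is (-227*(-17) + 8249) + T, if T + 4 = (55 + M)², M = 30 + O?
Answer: 28488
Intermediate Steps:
M = 73 (M = 30 + 43 = 73)
T = 16380 (T = -4 + (55 + 73)² = -4 + 128² = -4 + 16384 = 16380)
(-227*(-17) + 8249) + T = (-227*(-17) + 8249) + 16380 = (3859 + 8249) + 16380 = 12108 + 16380 = 28488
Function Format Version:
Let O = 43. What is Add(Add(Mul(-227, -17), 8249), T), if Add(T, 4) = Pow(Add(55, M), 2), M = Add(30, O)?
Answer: 28488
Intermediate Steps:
M = 73 (M = Add(30, 43) = 73)
T = 16380 (T = Add(-4, Pow(Add(55, 73), 2)) = Add(-4, Pow(128, 2)) = Add(-4, 16384) = 16380)
Add(Add(Mul(-227, -17), 8249), T) = Add(Add(Mul(-227, -17), 8249), 16380) = Add(Add(3859, 8249), 16380) = Add(12108, 16380) = 28488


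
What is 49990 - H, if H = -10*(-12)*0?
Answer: 49990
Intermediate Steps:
H = 0 (H = 120*0 = 0)
49990 - H = 49990 - 1*0 = 49990 + 0 = 49990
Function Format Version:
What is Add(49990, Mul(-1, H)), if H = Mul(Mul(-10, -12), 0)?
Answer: 49990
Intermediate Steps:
H = 0 (H = Mul(120, 0) = 0)
Add(49990, Mul(-1, H)) = Add(49990, Mul(-1, 0)) = Add(49990, 0) = 49990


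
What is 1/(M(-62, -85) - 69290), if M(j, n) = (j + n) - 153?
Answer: -1/69590 ≈ -1.4370e-5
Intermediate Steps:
M(j, n) = -153 + j + n
1/(M(-62, -85) - 69290) = 1/((-153 - 62 - 85) - 69290) = 1/(-300 - 69290) = 1/(-69590) = -1/69590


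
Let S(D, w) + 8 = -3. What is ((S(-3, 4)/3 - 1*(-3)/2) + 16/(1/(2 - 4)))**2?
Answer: 42025/36 ≈ 1167.4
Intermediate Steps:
S(D, w) = -11 (S(D, w) = -8 - 3 = -11)
((S(-3, 4)/3 - 1*(-3)/2) + 16/(1/(2 - 4)))**2 = ((-11/3 - 1*(-3)/2) + 16/(1/(2 - 4)))**2 = ((-11*1/3 + 3*(1/2)) + 16/(1/(-2)))**2 = ((-11/3 + 3/2) + 16/(-1/2))**2 = (-13/6 + 16*(-2))**2 = (-13/6 - 32)**2 = (-205/6)**2 = 42025/36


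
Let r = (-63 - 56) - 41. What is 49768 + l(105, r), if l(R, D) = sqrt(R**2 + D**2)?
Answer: 49768 + 5*sqrt(1465) ≈ 49959.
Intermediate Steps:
r = -160 (r = -119 - 41 = -160)
l(R, D) = sqrt(D**2 + R**2)
49768 + l(105, r) = 49768 + sqrt((-160)**2 + 105**2) = 49768 + sqrt(25600 + 11025) = 49768 + sqrt(36625) = 49768 + 5*sqrt(1465)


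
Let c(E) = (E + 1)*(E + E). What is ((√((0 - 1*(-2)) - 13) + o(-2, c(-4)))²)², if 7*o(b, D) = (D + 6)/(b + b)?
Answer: 1788361/38416 + 28965*I*√11/686 ≈ 46.552 + 140.04*I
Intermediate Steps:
c(E) = 2*E*(1 + E) (c(E) = (1 + E)*(2*E) = 2*E*(1 + E))
o(b, D) = (6 + D)/(14*b) (o(b, D) = ((D + 6)/(b + b))/7 = ((6 + D)/((2*b)))/7 = ((6 + D)*(1/(2*b)))/7 = ((6 + D)/(2*b))/7 = (6 + D)/(14*b))
((√((0 - 1*(-2)) - 13) + o(-2, c(-4)))²)² = ((√((0 - 1*(-2)) - 13) + (1/14)*(6 + 2*(-4)*(1 - 4))/(-2))²)² = ((√((0 + 2) - 13) + (1/14)*(-½)*(6 + 2*(-4)*(-3)))²)² = ((√(2 - 13) + (1/14)*(-½)*(6 + 24))²)² = ((√(-11) + (1/14)*(-½)*30)²)² = ((I*√11 - 15/14)²)² = ((-15/14 + I*√11)²)² = (-15/14 + I*√11)⁴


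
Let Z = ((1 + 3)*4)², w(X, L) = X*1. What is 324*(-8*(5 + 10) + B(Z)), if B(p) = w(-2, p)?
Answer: -39528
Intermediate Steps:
w(X, L) = X
Z = 256 (Z = (4*4)² = 16² = 256)
B(p) = -2
324*(-8*(5 + 10) + B(Z)) = 324*(-8*(5 + 10) - 2) = 324*(-8*15 - 2) = 324*(-120 - 2) = 324*(-122) = -39528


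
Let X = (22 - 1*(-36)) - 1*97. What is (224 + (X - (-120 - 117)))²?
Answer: 178084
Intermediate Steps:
X = -39 (X = (22 + 36) - 97 = 58 - 97 = -39)
(224 + (X - (-120 - 117)))² = (224 + (-39 - (-120 - 117)))² = (224 + (-39 - 1*(-237)))² = (224 + (-39 + 237))² = (224 + 198)² = 422² = 178084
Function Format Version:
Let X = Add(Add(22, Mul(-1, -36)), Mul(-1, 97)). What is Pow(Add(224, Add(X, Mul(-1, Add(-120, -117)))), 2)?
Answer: 178084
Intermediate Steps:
X = -39 (X = Add(Add(22, 36), -97) = Add(58, -97) = -39)
Pow(Add(224, Add(X, Mul(-1, Add(-120, -117)))), 2) = Pow(Add(224, Add(-39, Mul(-1, Add(-120, -117)))), 2) = Pow(Add(224, Add(-39, Mul(-1, -237))), 2) = Pow(Add(224, Add(-39, 237)), 2) = Pow(Add(224, 198), 2) = Pow(422, 2) = 178084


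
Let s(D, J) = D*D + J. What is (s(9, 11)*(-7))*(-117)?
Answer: 75348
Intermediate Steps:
s(D, J) = J + D² (s(D, J) = D² + J = J + D²)
(s(9, 11)*(-7))*(-117) = ((11 + 9²)*(-7))*(-117) = ((11 + 81)*(-7))*(-117) = (92*(-7))*(-117) = -644*(-117) = 75348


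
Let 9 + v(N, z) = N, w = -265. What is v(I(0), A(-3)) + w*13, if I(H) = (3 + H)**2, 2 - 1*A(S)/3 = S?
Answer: -3445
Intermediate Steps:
A(S) = 6 - 3*S
v(N, z) = -9 + N
v(I(0), A(-3)) + w*13 = (-9 + (3 + 0)**2) - 265*13 = (-9 + 3**2) - 3445 = (-9 + 9) - 3445 = 0 - 3445 = -3445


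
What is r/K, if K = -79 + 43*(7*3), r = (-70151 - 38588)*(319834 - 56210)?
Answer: -3583276267/103 ≈ -3.4789e+7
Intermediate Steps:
r = -28666210136 (r = -108739*263624 = -28666210136)
K = 824 (K = -79 + 43*21 = -79 + 903 = 824)
r/K = -28666210136/824 = -28666210136*1/824 = -3583276267/103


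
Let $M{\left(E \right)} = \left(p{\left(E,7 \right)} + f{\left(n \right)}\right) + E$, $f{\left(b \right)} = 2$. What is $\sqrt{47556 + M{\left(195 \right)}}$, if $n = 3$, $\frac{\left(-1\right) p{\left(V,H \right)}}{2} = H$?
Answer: $\sqrt{47739} \approx 218.49$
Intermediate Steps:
$p{\left(V,H \right)} = - 2 H$
$M{\left(E \right)} = -12 + E$ ($M{\left(E \right)} = \left(\left(-2\right) 7 + 2\right) + E = \left(-14 + 2\right) + E = -12 + E$)
$\sqrt{47556 + M{\left(195 \right)}} = \sqrt{47556 + \left(-12 + 195\right)} = \sqrt{47556 + 183} = \sqrt{47739}$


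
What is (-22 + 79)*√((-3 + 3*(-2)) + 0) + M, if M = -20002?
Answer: -20002 + 171*I ≈ -20002.0 + 171.0*I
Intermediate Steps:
(-22 + 79)*√((-3 + 3*(-2)) + 0) + M = (-22 + 79)*√((-3 + 3*(-2)) + 0) - 20002 = 57*√((-3 - 6) + 0) - 20002 = 57*√(-9 + 0) - 20002 = 57*√(-9) - 20002 = 57*(3*I) - 20002 = 171*I - 20002 = -20002 + 171*I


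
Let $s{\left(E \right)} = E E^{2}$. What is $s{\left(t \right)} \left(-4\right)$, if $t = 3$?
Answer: $-108$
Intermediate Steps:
$s{\left(E \right)} = E^{3}$
$s{\left(t \right)} \left(-4\right) = 3^{3} \left(-4\right) = 27 \left(-4\right) = -108$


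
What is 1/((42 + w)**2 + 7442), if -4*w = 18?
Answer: 4/35393 ≈ 0.00011302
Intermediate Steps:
w = -9/2 (w = -1/4*18 = -9/2 ≈ -4.5000)
1/((42 + w)**2 + 7442) = 1/((42 - 9/2)**2 + 7442) = 1/((75/2)**2 + 7442) = 1/(5625/4 + 7442) = 1/(35393/4) = 4/35393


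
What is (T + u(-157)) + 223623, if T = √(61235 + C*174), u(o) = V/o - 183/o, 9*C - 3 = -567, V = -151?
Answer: 35109145/157 + √50331 ≈ 2.2385e+5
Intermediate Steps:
C = -188/3 (C = ⅓ + (⅑)*(-567) = ⅓ - 63 = -188/3 ≈ -62.667)
u(o) = -334/o (u(o) = -151/o - 183/o = -334/o)
T = √50331 (T = √(61235 - 188/3*174) = √(61235 - 10904) = √50331 ≈ 224.35)
(T + u(-157)) + 223623 = (√50331 - 334/(-157)) + 223623 = (√50331 - 334*(-1/157)) + 223623 = (√50331 + 334/157) + 223623 = (334/157 + √50331) + 223623 = 35109145/157 + √50331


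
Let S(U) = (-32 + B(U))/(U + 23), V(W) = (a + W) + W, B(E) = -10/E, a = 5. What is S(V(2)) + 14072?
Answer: 2026219/144 ≈ 14071.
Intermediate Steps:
V(W) = 5 + 2*W (V(W) = (5 + W) + W = 5 + 2*W)
S(U) = (-32 - 10/U)/(23 + U) (S(U) = (-32 - 10/U)/(U + 23) = (-32 - 10/U)/(23 + U))
S(V(2)) + 14072 = 2*(-5 - 16*(5 + 2*2))/((5 + 2*2)*(23 + (5 + 2*2))) + 14072 = 2*(-5 - 16*(5 + 4))/((5 + 4)*(23 + (5 + 4))) + 14072 = 2*(-5 - 16*9)/(9*(23 + 9)) + 14072 = 2*(1/9)*(-5 - 144)/32 + 14072 = 2*(1/9)*(1/32)*(-149) + 14072 = -149/144 + 14072 = 2026219/144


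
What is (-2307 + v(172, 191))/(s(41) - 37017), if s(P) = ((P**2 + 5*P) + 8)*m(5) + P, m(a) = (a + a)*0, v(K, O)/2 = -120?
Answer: 2547/36976 ≈ 0.068882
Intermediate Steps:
v(K, O) = -240 (v(K, O) = 2*(-120) = -240)
m(a) = 0 (m(a) = (2*a)*0 = 0)
s(P) = P (s(P) = ((P**2 + 5*P) + 8)*0 + P = (8 + P**2 + 5*P)*0 + P = 0 + P = P)
(-2307 + v(172, 191))/(s(41) - 37017) = (-2307 - 240)/(41 - 37017) = -2547/(-36976) = -2547*(-1/36976) = 2547/36976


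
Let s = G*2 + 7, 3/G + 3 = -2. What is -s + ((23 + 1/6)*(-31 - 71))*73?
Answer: -862524/5 ≈ -1.7250e+5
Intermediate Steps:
G = -⅗ (G = 3/(-3 - 2) = 3/(-5) = 3*(-⅕) = -⅗ ≈ -0.60000)
s = 29/5 (s = -⅗*2 + 7 = -6/5 + 7 = 29/5 ≈ 5.8000)
-s + ((23 + 1/6)*(-31 - 71))*73 = -1*29/5 + ((23 + 1/6)*(-31 - 71))*73 = -29/5 + ((23 + ⅙)*(-102))*73 = -29/5 + ((139/6)*(-102))*73 = -29/5 - 2363*73 = -29/5 - 172499 = -862524/5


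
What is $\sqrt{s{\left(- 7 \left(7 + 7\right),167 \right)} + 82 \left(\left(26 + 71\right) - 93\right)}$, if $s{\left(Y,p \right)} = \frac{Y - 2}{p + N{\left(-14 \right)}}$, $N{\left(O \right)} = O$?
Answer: $\frac{2 \sqrt{212857}}{51} \approx 18.093$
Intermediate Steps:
$s{\left(Y,p \right)} = \frac{-2 + Y}{-14 + p}$ ($s{\left(Y,p \right)} = \frac{Y - 2}{p - 14} = \frac{-2 + Y}{-14 + p}$)
$\sqrt{s{\left(- 7 \left(7 + 7\right),167 \right)} + 82 \left(\left(26 + 71\right) - 93\right)} = \sqrt{\frac{-2 - 7 \left(7 + 7\right)}{-14 + 167} + 82 \left(\left(26 + 71\right) - 93\right)} = \sqrt{\frac{-2 - 98}{153} + 82 \left(97 - 93\right)} = \sqrt{\frac{-2 - 98}{153} + 82 \cdot 4} = \sqrt{\frac{1}{153} \left(-100\right) + 328} = \sqrt{- \frac{100}{153} + 328} = \sqrt{\frac{50084}{153}} = \frac{2 \sqrt{212857}}{51}$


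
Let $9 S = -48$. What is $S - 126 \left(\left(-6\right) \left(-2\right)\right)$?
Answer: $- \frac{4552}{3} \approx -1517.3$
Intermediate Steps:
$S = - \frac{16}{3}$ ($S = \frac{1}{9} \left(-48\right) = - \frac{16}{3} \approx -5.3333$)
$S - 126 \left(\left(-6\right) \left(-2\right)\right) = - \frac{16}{3} - 126 \left(\left(-6\right) \left(-2\right)\right) = - \frac{16}{3} - 1512 = - \frac{4552}{3}$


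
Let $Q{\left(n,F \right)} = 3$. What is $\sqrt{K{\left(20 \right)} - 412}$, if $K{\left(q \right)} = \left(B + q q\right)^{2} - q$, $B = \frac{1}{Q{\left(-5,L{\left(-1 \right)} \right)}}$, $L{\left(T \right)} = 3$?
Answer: $\frac{\sqrt{1438513}}{3} \approx 399.79$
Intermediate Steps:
$B = \frac{1}{3} \approx 0.33333$
$K{\left(q \right)} = \left(\frac{1}{3} + q^{2}\right)^{2} - q$ ($K{\left(q \right)} = \left(\frac{1}{3} + q q\right)^{2} - q = \left(\frac{1}{3} + q^{2}\right)^{2} - q$)
$\sqrt{K{\left(20 \right)} - 412} = \sqrt{\left(\left(-1\right) 20 + \frac{\left(1 + 3 \cdot 20^{2}\right)^{2}}{9}\right) - 412} = \sqrt{\left(-20 + \frac{\left(1 + 3 \cdot 400\right)^{2}}{9}\right) - 412} = \sqrt{\left(-20 + \frac{\left(1 + 1200\right)^{2}}{9}\right) - 412} = \sqrt{\left(-20 + \frac{1201^{2}}{9}\right) - 412} = \sqrt{\left(-20 + \frac{1}{9} \cdot 1442401\right) - 412} = \sqrt{\left(-20 + \frac{1442401}{9}\right) - 412} = \sqrt{\frac{1442221}{9} - 412} = \sqrt{\frac{1438513}{9}} = \frac{\sqrt{1438513}}{3}$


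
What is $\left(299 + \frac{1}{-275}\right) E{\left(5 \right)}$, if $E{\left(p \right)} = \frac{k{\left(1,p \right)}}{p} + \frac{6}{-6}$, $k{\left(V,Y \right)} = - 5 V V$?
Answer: $- \frac{164448}{275} \approx -597.99$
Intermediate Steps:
$k{\left(V,Y \right)} = - 5 V^{2}$
$E{\left(p \right)} = -1 - \frac{5}{p}$ ($E{\left(p \right)} = \frac{\left(-5\right) 1^{2}}{p} + \frac{6}{-6} = \frac{\left(-5\right) 1}{p} + 6 \left(- \frac{1}{6}\right) = - \frac{5}{p} - 1 = -1 - \frac{5}{p}$)
$\left(299 + \frac{1}{-275}\right) E{\left(5 \right)} = \left(299 + \frac{1}{-275}\right) \frac{-5 - 5}{5} = \left(299 - \frac{1}{275}\right) \frac{-5 - 5}{5} = \frac{82224 \cdot \frac{1}{5} \left(-10\right)}{275} = \frac{82224}{275} \left(-2\right) = - \frac{164448}{275}$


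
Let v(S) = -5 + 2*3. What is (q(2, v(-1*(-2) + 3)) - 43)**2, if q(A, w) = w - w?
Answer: 1849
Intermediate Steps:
v(S) = 1 (v(S) = -5 + 6 = 1)
q(A, w) = 0
(q(2, v(-1*(-2) + 3)) - 43)**2 = (0 - 43)**2 = (-43)**2 = 1849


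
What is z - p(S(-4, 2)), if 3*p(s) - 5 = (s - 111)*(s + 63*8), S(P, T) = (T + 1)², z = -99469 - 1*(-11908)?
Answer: -210362/3 ≈ -70121.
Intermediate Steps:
z = -87561 (z = -99469 + 11908 = -87561)
S(P, T) = (1 + T)²
p(s) = 5/3 + (-111 + s)*(504 + s)/3 (p(s) = 5/3 + ((s - 111)*(s + 63*8))/3 = 5/3 + ((-111 + s)*(s + 504))/3 = 5/3 + ((-111 + s)*(504 + s))/3 = 5/3 + (-111 + s)*(504 + s)/3)
z - p(S(-4, 2)) = -87561 - (-55939/3 + 131*(1 + 2)² + ((1 + 2)²)²/3) = -87561 - (-55939/3 + 131*3² + (3²)²/3) = -87561 - (-55939/3 + 131*9 + (⅓)*9²) = -87561 - (-55939/3 + 1179 + (⅓)*81) = -87561 - (-55939/3 + 1179 + 27) = -87561 - 1*(-52321/3) = -87561 + 52321/3 = -210362/3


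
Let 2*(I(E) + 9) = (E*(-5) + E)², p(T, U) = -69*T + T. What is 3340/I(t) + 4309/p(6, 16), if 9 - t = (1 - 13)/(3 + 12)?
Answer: -47729747/7745064 ≈ -6.1626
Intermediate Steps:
t = 49/5 (t = 9 - (1 - 13)/(3 + 12) = 9 - (-12)/15 = 9 - 1*(-⅘) = 9 + ⅘ = 49/5 ≈ 9.8000)
p(T, U) = -68*T
I(E) = -9 + 8*E² (I(E) = -9 + (E*(-5) + E)²/2 = -9 + (-5*E + E)²/2 = -9 + (-4*E)²/2 = -9 + (16*E²)/2 = -9 + 8*E²)
3340/I(t) + 4309/p(6, 16) = 3340/(-9 + 8*(49/5)²) + 4309/((-68*6)) = 3340/(-9 + 8*(2401/25)) + 4309/(-408) = 3340/(-9 + 19208/25) + 4309*(-1/408) = 3340/(18983/25) - 4309/408 = 3340*(25/18983) - 4309/408 = 83500/18983 - 4309/408 = -47729747/7745064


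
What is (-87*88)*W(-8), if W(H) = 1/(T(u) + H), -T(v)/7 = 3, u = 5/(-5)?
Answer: 264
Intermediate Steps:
u = -1 (u = 5*(-1/5) = -1)
T(v) = -21 (T(v) = -7*3 = -21)
W(H) = 1/(-21 + H)
(-87*88)*W(-8) = (-87*88)/(-21 - 8) = -7656/(-29) = -7656*(-1/29) = 264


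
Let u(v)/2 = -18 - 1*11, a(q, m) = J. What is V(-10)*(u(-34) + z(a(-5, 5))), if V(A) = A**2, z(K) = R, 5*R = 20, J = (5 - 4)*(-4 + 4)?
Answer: -5400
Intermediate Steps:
J = 0 (J = 1*0 = 0)
R = 4 (R = (1/5)*20 = 4)
a(q, m) = 0
z(K) = 4
u(v) = -58 (u(v) = 2*(-18 - 1*11) = 2*(-18 - 11) = 2*(-29) = -58)
V(-10)*(u(-34) + z(a(-5, 5))) = (-10)**2*(-58 + 4) = 100*(-54) = -5400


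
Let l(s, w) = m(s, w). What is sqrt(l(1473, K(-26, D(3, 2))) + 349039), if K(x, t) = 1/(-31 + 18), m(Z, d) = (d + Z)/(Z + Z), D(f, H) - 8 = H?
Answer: sqrt(127987270165365)/19149 ≈ 590.80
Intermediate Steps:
D(f, H) = 8 + H
m(Z, d) = (Z + d)/(2*Z) (m(Z, d) = (Z + d)/((2*Z)) = (Z + d)*(1/(2*Z)) = (Z + d)/(2*Z))
K(x, t) = -1/13 (K(x, t) = 1/(-13) = -1/13)
l(s, w) = (s + w)/(2*s)
sqrt(l(1473, K(-26, D(3, 2))) + 349039) = sqrt((1/2)*(1473 - 1/13)/1473 + 349039) = sqrt((1/2)*(1/1473)*(19148/13) + 349039) = sqrt(9574/19149 + 349039) = sqrt(6683757385/19149) = sqrt(127987270165365)/19149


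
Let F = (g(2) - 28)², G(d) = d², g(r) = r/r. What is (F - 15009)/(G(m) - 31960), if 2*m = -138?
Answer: 14280/27199 ≈ 0.52502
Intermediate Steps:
m = -69 (m = (½)*(-138) = -69)
g(r) = 1
F = 729 (F = (1 - 28)² = (-27)² = 729)
(F - 15009)/(G(m) - 31960) = (729 - 15009)/((-69)² - 31960) = -14280/(4761 - 31960) = -14280/(-27199) = -14280*(-1/27199) = 14280/27199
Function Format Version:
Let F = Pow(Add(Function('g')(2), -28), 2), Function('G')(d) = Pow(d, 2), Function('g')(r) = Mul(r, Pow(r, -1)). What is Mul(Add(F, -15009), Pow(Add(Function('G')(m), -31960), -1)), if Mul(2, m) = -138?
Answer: Rational(14280, 27199) ≈ 0.52502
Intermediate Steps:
m = -69 (m = Mul(Rational(1, 2), -138) = -69)
Function('g')(r) = 1
F = 729 (F = Pow(Add(1, -28), 2) = Pow(-27, 2) = 729)
Mul(Add(F, -15009), Pow(Add(Function('G')(m), -31960), -1)) = Mul(Add(729, -15009), Pow(Add(Pow(-69, 2), -31960), -1)) = Mul(-14280, Pow(Add(4761, -31960), -1)) = Mul(-14280, Pow(-27199, -1)) = Mul(-14280, Rational(-1, 27199)) = Rational(14280, 27199)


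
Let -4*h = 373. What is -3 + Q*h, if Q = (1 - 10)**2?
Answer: -30225/4 ≈ -7556.3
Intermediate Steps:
Q = 81 (Q = (-9)**2 = 81)
h = -373/4 (h = -1/4*373 = -373/4 ≈ -93.250)
-3 + Q*h = -3 + 81*(-373/4) = -3 - 30213/4 = -30225/4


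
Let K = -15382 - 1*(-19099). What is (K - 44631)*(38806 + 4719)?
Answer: -1780781850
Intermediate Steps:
K = 3717 (K = -15382 + 19099 = 3717)
(K - 44631)*(38806 + 4719) = (3717 - 44631)*(38806 + 4719) = -40914*43525 = -1780781850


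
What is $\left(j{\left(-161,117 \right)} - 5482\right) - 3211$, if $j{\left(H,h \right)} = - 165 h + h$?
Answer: $-27881$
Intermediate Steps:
$j{\left(H,h \right)} = - 164 h$
$\left(j{\left(-161,117 \right)} - 5482\right) - 3211 = \left(\left(-164\right) 117 - 5482\right) - 3211 = \left(-19188 - 5482\right) - 3211 = -24670 - 3211 = -27881$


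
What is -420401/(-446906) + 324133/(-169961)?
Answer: -73405208137/75956590666 ≈ -0.96641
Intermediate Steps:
-420401/(-446906) + 324133/(-169961) = -420401*(-1/446906) + 324133*(-1/169961) = 420401/446906 - 324133/169961 = -73405208137/75956590666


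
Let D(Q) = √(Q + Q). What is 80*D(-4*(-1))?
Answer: 160*√2 ≈ 226.27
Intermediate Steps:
D(Q) = √2*√Q (D(Q) = √(2*Q) = √2*√Q)
80*D(-4*(-1)) = 80*(√2*√(-4*(-1))) = 80*(√2*√4) = 80*(√2*2) = 80*(2*√2) = 160*√2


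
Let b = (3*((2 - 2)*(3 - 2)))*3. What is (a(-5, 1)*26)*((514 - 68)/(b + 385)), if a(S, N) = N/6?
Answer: 5798/1155 ≈ 5.0199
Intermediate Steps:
a(S, N) = N/6 (a(S, N) = N*(⅙) = N/6)
b = 0 (b = (3*(0*1))*3 = (3*0)*3 = 0*3 = 0)
(a(-5, 1)*26)*((514 - 68)/(b + 385)) = (((⅙)*1)*26)*((514 - 68)/(0 + 385)) = ((⅙)*26)*(446/385) = 13*(446*(1/385))/3 = (13/3)*(446/385) = 5798/1155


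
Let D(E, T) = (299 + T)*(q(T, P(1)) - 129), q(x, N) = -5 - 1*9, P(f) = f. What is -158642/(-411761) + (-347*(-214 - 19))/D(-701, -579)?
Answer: 5663330613/2355272920 ≈ 2.4045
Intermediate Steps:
q(x, N) = -14 (q(x, N) = -5 - 9 = -14)
D(E, T) = -42757 - 143*T (D(E, T) = (299 + T)*(-14 - 129) = (299 + T)*(-143) = -42757 - 143*T)
-158642/(-411761) + (-347*(-214 - 19))/D(-701, -579) = -158642/(-411761) + (-347*(-214 - 19))/(-42757 - 143*(-579)) = -158642*(-1/411761) + (-347*(-233))/(-42757 + 82797) = 158642/411761 + 80851/40040 = 5663330613/2355272920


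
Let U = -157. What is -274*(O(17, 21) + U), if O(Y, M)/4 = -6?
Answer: 49594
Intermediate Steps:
O(Y, M) = -24 (O(Y, M) = 4*(-6) = -24)
-274*(O(17, 21) + U) = -274*(-24 - 157) = -274*(-181) = 49594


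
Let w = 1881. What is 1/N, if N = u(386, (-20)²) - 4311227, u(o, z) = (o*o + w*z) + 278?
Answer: -1/3409553 ≈ -2.9329e-7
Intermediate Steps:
u(o, z) = 278 + o² + 1881*z (u(o, z) = (o*o + 1881*z) + 278 = (o² + 1881*z) + 278 = 278 + o² + 1881*z)
N = -3409553 (N = (278 + 386² + 1881*(-20)²) - 4311227 = (278 + 148996 + 1881*400) - 4311227 = (278 + 148996 + 752400) - 4311227 = 901674 - 4311227 = -3409553)
1/N = 1/(-3409553) = -1/3409553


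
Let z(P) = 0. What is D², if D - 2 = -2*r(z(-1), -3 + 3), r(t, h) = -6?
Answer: 196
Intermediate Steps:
D = 14 (D = 2 - 2*(-6) = 2 + 12 = 14)
D² = 14² = 196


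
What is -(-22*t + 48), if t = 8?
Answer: 128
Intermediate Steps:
-(-22*t + 48) = -(-22*8 + 48) = -(-176 + 48) = -1*(-128) = 128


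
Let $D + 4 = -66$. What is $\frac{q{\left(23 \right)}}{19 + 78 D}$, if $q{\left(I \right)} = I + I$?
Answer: $- \frac{46}{5441} \approx -0.0084543$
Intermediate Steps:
$D = -70$ ($D = -4 - 66 = -70$)
$q{\left(I \right)} = 2 I$
$\frac{q{\left(23 \right)}}{19 + 78 D} = \frac{2 \cdot 23}{19 + 78 \left(-70\right)} = \frac{46}{19 - 5460} = \frac{46}{-5441} = 46 \left(- \frac{1}{5441}\right) = - \frac{46}{5441}$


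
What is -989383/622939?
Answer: -989383/622939 ≈ -1.5882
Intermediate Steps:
-989383/622939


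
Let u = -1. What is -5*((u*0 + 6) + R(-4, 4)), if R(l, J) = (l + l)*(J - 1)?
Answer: 90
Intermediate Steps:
R(l, J) = 2*l*(-1 + J) (R(l, J) = (2*l)*(-1 + J) = 2*l*(-1 + J))
-5*((u*0 + 6) + R(-4, 4)) = -5*((-1*0 + 6) + 2*(-4)*(-1 + 4)) = -5*((0 + 6) + 2*(-4)*3) = -5*(6 - 24) = -5*(-18) = 90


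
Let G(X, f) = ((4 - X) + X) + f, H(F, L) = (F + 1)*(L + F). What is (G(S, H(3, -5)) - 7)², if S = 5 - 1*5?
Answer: 121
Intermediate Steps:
H(F, L) = (1 + F)*(F + L)
S = 0 (S = 5 - 5 = 0)
G(X, f) = 4 + f
(G(S, H(3, -5)) - 7)² = ((4 + (3 - 5 + 3² + 3*(-5))) - 7)² = ((4 + (3 - 5 + 9 - 15)) - 7)² = ((4 - 8) - 7)² = (-4 - 7)² = (-11)² = 121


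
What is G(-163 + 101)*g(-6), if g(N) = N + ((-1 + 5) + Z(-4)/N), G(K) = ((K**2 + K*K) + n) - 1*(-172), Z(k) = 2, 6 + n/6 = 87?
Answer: -19474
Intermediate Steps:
n = 486 (n = -36 + 6*87 = -36 + 522 = 486)
G(K) = 658 + 2*K**2 (G(K) = ((K**2 + K*K) + 486) - 1*(-172) = ((K**2 + K**2) + 486) + 172 = (2*K**2 + 486) + 172 = (486 + 2*K**2) + 172 = 658 + 2*K**2)
g(N) = 4 + N + 2/N (g(N) = N + ((-1 + 5) + 2/N) = N + (4 + 2/N) = 4 + N + 2/N)
G(-163 + 101)*g(-6) = (658 + 2*(-163 + 101)**2)*(4 - 6 + 2/(-6)) = (658 + 2*(-62)**2)*(4 - 6 + 2*(-1/6)) = (658 + 2*3844)*(4 - 6 - 1/3) = (658 + 7688)*(-7/3) = 8346*(-7/3) = -19474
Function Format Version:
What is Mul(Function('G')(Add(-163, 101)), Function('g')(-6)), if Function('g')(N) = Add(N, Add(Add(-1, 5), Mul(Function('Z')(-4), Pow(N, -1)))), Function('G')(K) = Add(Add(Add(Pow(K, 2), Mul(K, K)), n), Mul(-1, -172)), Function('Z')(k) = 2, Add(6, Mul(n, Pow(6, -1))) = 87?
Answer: -19474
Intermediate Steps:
n = 486 (n = Add(-36, Mul(6, 87)) = Add(-36, 522) = 486)
Function('G')(K) = Add(658, Mul(2, Pow(K, 2))) (Function('G')(K) = Add(Add(Add(Pow(K, 2), Mul(K, K)), 486), Mul(-1, -172)) = Add(Add(Add(Pow(K, 2), Pow(K, 2)), 486), 172) = Add(Add(Mul(2, Pow(K, 2)), 486), 172) = Add(Add(486, Mul(2, Pow(K, 2))), 172) = Add(658, Mul(2, Pow(K, 2))))
Function('g')(N) = Add(4, N, Mul(2, Pow(N, -1))) (Function('g')(N) = Add(N, Add(Add(-1, 5), Mul(2, Pow(N, -1)))) = Add(N, Add(4, Mul(2, Pow(N, -1)))) = Add(4, N, Mul(2, Pow(N, -1))))
Mul(Function('G')(Add(-163, 101)), Function('g')(-6)) = Mul(Add(658, Mul(2, Pow(Add(-163, 101), 2))), Add(4, -6, Mul(2, Pow(-6, -1)))) = Mul(Add(658, Mul(2, Pow(-62, 2))), Add(4, -6, Mul(2, Rational(-1, 6)))) = Mul(Add(658, Mul(2, 3844)), Add(4, -6, Rational(-1, 3))) = Mul(Add(658, 7688), Rational(-7, 3)) = Mul(8346, Rational(-7, 3)) = -19474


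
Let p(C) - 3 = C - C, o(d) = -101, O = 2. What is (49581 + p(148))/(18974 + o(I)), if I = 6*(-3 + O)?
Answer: 16528/6291 ≈ 2.6272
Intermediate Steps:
I = -6 (I = 6*(-3 + 2) = 6*(-1) = -6)
p(C) = 3 (p(C) = 3 + (C - C) = 3 + 0 = 3)
(49581 + p(148))/(18974 + o(I)) = (49581 + 3)/(18974 - 101) = 49584/18873 = 49584*(1/18873) = 16528/6291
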